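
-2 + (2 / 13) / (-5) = -132 / 65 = -2.03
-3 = -3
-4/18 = -2/9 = -0.22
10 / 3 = 3.33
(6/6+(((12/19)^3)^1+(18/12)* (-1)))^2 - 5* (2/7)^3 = -3555260673/64546948732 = -0.06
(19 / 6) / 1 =19 / 6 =3.17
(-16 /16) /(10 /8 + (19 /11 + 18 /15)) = -220 /919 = -0.24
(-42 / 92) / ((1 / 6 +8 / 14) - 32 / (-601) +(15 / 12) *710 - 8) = -265041 / 511067222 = -0.00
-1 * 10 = -10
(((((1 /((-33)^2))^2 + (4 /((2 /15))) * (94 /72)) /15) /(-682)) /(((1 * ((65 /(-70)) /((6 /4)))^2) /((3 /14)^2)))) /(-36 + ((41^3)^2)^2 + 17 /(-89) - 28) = -8267846083 /406648667203451206391314321138560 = -0.00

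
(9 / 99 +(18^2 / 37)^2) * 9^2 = 93644505 / 15059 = 6218.51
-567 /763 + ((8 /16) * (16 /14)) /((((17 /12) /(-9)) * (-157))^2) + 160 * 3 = 2604899007057 /5435277043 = 479.26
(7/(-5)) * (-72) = 504/5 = 100.80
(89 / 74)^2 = 7921 / 5476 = 1.45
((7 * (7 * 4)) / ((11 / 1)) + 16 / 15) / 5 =3116 / 825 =3.78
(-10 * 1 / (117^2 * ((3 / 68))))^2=462400 / 1686498489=0.00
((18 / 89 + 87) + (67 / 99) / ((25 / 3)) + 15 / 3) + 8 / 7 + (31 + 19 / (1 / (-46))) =-385262134 / 513975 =-749.57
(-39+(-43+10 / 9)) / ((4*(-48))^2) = -91 / 41472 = -0.00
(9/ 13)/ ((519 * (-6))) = -1/ 4498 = -0.00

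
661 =661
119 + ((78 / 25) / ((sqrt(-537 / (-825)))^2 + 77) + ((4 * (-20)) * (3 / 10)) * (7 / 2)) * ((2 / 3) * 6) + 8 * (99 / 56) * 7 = -419390 / 3559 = -117.84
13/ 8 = 1.62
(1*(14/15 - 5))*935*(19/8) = -9030.54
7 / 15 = 0.47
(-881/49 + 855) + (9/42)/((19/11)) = 1558763/1862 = 837.14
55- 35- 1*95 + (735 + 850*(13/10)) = 1765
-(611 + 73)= -684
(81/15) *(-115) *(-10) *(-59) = -366390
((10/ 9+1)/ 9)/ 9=19/ 729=0.03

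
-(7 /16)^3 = -343 /4096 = -0.08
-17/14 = -1.21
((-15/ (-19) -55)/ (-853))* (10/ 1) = 10300/ 16207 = 0.64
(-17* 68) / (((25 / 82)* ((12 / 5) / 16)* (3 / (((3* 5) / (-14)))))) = 189584 / 21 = 9027.81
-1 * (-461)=461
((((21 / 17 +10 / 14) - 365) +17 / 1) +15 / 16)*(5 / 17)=-101.50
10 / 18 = 5 / 9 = 0.56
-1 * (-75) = 75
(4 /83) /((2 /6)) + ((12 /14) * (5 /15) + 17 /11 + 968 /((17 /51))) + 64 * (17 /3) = 62669681 /19173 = 3268.64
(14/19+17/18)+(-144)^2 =20737.68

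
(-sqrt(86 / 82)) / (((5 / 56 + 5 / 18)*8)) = -63*sqrt(1763) / 7585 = -0.35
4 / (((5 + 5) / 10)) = 4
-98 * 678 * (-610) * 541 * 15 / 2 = 164453883300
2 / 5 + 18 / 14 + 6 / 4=223 / 70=3.19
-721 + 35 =-686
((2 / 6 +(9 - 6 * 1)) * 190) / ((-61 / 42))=-26600 / 61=-436.07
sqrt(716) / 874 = sqrt(179) / 437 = 0.03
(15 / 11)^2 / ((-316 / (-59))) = 13275 / 38236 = 0.35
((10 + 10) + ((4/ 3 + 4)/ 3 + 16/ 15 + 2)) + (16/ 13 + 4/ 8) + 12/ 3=35773/ 1170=30.58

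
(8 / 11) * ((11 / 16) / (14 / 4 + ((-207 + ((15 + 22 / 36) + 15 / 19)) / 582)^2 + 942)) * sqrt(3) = 19809256968 * sqrt(3) / 37463554010713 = 0.00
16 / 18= 0.89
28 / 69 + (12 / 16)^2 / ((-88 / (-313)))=233797 / 97152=2.41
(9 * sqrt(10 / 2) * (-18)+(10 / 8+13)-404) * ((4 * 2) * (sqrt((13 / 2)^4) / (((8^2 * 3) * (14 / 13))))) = -1229.26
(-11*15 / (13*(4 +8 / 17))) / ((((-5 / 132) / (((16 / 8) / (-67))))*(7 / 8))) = -296208 / 115843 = -2.56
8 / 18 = 0.44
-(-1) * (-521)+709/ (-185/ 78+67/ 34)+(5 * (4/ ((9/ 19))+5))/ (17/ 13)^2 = -1555909283/ 691866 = -2248.86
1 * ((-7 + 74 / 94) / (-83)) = 292 / 3901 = 0.07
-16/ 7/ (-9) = 16/ 63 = 0.25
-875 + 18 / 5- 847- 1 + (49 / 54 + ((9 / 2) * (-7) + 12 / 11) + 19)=-2568904 / 1485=-1729.90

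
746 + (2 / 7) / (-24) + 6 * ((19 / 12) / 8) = 747.18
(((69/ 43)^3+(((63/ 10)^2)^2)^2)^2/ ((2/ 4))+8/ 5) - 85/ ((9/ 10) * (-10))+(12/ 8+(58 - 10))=3503510959641723076906695808247805826481/ 284461337205000000000000000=12316299269580.11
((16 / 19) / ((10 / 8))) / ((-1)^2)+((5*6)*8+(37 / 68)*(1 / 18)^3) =9067317179 / 37674720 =240.67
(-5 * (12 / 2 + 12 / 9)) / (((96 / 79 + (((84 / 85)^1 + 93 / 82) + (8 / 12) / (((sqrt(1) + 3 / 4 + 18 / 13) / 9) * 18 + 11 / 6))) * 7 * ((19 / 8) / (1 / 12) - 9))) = -15142325 / 192779496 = -0.08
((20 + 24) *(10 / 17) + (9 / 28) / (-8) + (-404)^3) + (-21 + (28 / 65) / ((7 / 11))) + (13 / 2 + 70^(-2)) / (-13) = -571244988403491 / 8663200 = -65939258.98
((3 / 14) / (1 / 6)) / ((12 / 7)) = 3 / 4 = 0.75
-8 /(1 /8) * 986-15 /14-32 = -883919 /14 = -63137.07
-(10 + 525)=-535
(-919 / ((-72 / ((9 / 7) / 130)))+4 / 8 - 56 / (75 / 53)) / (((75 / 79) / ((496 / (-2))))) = 10415653327 / 1023750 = 10174.02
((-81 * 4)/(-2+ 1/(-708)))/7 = 229392/9919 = 23.13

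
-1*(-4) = 4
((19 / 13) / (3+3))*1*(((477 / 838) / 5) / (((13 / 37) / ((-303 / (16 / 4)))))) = -5.98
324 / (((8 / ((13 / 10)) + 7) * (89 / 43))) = 20124 / 1691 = 11.90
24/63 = 8/21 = 0.38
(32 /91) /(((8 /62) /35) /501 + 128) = 0.00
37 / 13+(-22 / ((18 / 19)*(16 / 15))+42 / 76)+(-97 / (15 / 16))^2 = 9502861783 / 889200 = 10686.98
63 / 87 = 21 / 29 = 0.72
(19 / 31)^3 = 6859 / 29791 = 0.23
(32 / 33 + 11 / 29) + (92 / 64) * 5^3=2772031 / 15312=181.04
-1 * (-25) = 25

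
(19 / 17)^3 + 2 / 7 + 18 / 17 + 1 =128644 / 34391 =3.74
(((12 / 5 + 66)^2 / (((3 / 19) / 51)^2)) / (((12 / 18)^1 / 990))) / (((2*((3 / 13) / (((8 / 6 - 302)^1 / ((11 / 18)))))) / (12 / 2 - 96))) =69541397803150416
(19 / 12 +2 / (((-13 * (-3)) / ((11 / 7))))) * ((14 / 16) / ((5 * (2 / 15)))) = 1817 / 832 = 2.18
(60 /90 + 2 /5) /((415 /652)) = 10432 /6225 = 1.68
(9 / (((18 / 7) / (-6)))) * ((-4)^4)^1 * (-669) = 3596544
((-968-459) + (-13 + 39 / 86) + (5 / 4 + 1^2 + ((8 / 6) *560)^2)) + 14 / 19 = 16355264707 / 29412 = 556074.55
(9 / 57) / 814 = 3 / 15466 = 0.00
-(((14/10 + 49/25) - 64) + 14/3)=4198/75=55.97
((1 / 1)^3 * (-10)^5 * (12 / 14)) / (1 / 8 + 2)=-4800000 / 119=-40336.13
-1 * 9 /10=-9 /10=-0.90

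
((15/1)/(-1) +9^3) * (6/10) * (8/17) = 1008/5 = 201.60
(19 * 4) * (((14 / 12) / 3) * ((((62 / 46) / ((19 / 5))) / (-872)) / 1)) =-1085 / 90252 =-0.01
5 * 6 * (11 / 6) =55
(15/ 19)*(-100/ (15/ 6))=-600/ 19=-31.58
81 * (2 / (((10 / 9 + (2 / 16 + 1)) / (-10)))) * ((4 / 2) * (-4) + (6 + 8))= -699840 / 161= -4346.83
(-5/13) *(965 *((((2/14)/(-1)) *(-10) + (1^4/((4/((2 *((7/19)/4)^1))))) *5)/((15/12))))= -1703225/3458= -492.55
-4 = -4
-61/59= -1.03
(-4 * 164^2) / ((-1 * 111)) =107584 / 111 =969.23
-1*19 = -19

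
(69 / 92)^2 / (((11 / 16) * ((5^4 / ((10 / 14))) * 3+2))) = 9 / 28897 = 0.00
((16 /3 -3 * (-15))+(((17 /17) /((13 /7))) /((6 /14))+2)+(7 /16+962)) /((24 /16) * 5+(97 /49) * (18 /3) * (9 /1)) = 31066049 /3497832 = 8.88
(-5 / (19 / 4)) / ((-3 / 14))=280 / 57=4.91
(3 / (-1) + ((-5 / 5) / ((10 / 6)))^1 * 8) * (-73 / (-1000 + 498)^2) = 2847 / 1260020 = 0.00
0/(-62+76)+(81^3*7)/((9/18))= 7440174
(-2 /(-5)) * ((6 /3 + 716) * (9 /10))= 6462 /25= 258.48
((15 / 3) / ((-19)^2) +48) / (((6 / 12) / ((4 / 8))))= 17333 / 361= 48.01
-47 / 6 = -7.83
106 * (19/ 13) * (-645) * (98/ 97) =-127304940/ 1261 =-100955.54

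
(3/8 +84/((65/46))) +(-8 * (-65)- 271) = 160587/520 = 308.82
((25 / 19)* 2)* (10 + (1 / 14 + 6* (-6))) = -9075 / 133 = -68.23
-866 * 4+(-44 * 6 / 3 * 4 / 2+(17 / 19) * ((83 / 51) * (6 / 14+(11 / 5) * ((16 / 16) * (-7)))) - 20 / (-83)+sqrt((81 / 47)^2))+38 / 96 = -455673213377 / 124519920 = -3659.44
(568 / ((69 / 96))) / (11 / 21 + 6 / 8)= 1526784 / 2461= 620.39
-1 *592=-592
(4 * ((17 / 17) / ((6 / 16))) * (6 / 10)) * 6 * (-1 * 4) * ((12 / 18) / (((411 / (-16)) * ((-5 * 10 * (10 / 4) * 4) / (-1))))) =2048 / 256875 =0.01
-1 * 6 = -6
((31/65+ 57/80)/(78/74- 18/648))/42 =137307/4975880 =0.03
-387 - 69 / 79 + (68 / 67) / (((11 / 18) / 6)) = -22002978 / 58223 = -377.91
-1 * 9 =-9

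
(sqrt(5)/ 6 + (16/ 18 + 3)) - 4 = -1/ 9 + sqrt(5)/ 6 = 0.26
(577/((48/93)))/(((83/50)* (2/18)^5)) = 39766922.55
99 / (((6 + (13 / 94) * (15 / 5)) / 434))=448756 / 67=6697.85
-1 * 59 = -59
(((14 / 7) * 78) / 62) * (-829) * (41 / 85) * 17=-2651142 / 155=-17104.14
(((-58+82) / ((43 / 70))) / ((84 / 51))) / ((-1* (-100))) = 51 / 215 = 0.24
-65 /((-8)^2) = -65 /64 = -1.02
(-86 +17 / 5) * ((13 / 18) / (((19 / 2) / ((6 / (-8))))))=5369 / 1140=4.71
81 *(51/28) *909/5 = 26821.99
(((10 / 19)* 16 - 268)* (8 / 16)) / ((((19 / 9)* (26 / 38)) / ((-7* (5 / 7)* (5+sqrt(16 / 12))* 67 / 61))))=4956660* sqrt(3) / 15067+37174950 / 15067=3037.11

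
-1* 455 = -455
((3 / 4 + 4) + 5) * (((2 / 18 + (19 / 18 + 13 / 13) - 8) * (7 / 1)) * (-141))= 449085 / 8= 56135.62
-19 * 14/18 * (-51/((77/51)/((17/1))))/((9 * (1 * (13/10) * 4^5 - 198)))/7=0.12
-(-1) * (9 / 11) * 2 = 18 / 11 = 1.64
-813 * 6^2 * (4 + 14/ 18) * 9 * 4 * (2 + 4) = -30204576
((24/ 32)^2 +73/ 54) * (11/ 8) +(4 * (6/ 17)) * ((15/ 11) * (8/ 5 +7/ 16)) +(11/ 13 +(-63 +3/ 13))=-465179465/ 8401536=-55.37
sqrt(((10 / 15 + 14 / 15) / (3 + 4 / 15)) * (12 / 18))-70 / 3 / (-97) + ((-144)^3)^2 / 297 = 672670244947730 / 22407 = 30020540230.63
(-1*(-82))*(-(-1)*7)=574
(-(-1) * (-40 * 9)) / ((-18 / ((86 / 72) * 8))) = 1720 / 9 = 191.11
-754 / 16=-377 / 8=-47.12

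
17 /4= 4.25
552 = 552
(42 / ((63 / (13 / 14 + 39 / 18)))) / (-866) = -65 / 27279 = -0.00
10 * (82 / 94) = 410 / 47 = 8.72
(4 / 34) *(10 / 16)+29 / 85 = 141 / 340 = 0.41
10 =10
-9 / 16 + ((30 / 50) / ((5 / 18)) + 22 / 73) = 55447 / 29200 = 1.90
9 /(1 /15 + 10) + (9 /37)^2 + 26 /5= 6359924 /1033595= 6.15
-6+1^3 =-5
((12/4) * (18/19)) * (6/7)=324/133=2.44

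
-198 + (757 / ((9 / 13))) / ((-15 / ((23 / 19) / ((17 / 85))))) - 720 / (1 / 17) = -6607037 / 513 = -12879.21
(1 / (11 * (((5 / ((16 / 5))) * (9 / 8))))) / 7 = 128 / 17325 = 0.01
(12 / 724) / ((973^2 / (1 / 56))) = 0.00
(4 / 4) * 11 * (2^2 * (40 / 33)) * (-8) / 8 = -160 / 3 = -53.33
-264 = -264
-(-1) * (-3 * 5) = -15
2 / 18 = 1 / 9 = 0.11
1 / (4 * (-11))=-1 / 44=-0.02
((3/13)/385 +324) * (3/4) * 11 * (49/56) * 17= 82702773/2080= 39760.95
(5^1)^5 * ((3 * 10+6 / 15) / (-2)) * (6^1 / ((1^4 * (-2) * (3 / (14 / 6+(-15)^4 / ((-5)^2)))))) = 288895000 / 3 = 96298333.33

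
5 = 5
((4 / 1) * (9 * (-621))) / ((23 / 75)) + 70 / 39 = -2843030 / 39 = -72898.21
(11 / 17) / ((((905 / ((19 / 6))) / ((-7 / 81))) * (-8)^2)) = -0.00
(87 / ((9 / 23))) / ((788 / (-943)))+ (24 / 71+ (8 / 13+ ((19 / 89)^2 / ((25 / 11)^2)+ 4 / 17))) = -48639495835342531 / 183636127252500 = -264.87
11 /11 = 1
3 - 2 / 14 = 20 / 7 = 2.86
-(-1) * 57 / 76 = 0.75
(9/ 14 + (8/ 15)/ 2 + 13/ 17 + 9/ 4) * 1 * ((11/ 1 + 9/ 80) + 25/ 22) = 100672267/ 2094400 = 48.07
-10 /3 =-3.33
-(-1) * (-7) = -7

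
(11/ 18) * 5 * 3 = 55/ 6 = 9.17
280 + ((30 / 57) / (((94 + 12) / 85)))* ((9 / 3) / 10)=564175 / 2014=280.13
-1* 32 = -32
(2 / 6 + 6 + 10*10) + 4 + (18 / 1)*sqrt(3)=18*sqrt(3) + 331 / 3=141.51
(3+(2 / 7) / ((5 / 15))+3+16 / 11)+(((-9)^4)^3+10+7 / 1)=21747074310986 / 77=282429536506.31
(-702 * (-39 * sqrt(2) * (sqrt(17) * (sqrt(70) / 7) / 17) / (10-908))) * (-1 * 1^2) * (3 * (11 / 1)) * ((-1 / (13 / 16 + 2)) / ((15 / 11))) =-5889312 * sqrt(595) / 1335775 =-107.54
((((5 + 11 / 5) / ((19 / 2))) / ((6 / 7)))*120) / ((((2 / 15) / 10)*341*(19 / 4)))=4.91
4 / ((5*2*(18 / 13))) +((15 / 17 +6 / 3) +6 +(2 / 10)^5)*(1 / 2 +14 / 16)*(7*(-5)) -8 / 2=-82465039 / 191250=-431.19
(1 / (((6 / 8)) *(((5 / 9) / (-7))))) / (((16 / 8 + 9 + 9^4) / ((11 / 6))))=-0.00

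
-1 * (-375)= 375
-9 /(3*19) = -3 /19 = -0.16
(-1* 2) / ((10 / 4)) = -0.80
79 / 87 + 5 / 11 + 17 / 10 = 29309 / 9570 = 3.06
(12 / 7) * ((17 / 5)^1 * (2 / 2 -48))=-9588 / 35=-273.94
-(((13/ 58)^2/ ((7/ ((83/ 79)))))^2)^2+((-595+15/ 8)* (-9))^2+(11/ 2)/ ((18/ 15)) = 1023819216423544838159250910906297/ 35929049525607744014009088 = 28495583.10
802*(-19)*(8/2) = -60952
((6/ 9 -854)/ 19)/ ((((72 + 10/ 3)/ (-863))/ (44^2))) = 2138583040/ 2147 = 996079.66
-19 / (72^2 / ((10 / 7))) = -95 / 18144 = -0.01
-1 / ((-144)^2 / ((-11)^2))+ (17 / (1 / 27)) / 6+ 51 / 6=1762439 / 20736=84.99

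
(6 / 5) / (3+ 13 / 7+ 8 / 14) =21 / 95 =0.22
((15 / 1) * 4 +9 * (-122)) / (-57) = 346 / 19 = 18.21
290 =290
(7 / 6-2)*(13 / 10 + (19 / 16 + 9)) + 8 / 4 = -727 / 96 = -7.57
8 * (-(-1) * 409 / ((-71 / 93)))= -304296 / 71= -4285.86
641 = 641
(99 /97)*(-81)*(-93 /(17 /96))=71593632 /1649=43416.39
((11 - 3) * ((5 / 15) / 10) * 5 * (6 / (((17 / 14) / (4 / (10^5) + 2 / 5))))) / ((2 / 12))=840084 / 53125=15.81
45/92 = 0.49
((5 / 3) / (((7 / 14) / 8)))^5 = 3276800000 / 243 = 13484773.66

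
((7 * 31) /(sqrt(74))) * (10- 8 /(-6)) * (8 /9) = 29512 * sqrt(74) /999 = 254.13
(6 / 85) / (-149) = -6 / 12665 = -0.00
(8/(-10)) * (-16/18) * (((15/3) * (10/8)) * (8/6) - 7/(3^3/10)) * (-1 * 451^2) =-201773792/243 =-830344.82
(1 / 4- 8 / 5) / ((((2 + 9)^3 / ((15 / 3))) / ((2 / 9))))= -3 / 2662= -0.00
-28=-28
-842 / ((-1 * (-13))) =-842 / 13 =-64.77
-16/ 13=-1.23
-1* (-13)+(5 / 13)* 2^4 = 249 / 13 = 19.15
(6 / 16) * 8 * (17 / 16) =51 / 16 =3.19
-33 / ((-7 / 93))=3069 / 7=438.43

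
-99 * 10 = -990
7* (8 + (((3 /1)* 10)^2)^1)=6356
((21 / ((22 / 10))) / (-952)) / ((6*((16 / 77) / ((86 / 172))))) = -35 / 8704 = -0.00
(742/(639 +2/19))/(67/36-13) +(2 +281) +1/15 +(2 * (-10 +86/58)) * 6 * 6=-699585032398/2118164205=-330.28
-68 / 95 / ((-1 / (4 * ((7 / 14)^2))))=68 / 95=0.72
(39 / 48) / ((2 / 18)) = 117 / 16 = 7.31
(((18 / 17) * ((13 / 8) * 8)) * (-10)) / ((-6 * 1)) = 390 / 17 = 22.94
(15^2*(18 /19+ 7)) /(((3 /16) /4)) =724800 /19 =38147.37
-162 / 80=-81 / 40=-2.02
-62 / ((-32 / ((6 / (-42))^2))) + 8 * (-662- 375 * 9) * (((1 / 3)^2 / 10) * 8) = -101278861 / 35280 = -2870.72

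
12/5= 2.40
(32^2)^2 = 1048576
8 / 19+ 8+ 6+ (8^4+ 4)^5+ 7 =22012678190000000407 / 19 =1158562010000000021.42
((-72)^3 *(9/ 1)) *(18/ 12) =-5038848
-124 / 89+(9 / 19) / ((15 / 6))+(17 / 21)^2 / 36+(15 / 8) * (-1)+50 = 12601504709 / 268463160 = 46.94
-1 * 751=-751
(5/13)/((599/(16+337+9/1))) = 1810/7787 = 0.23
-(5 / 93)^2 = -25 / 8649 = -0.00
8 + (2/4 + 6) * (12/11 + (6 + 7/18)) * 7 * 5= 677023/396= 1709.65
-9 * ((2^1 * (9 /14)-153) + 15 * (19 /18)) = 1222.93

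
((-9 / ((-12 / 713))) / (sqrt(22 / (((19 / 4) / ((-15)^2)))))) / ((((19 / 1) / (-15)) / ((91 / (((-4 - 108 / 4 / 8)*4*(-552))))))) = -2821*sqrt(418) / 789184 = -0.07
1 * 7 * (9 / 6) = 21 / 2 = 10.50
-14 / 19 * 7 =-98 / 19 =-5.16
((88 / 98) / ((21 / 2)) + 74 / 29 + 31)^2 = 1007552205361 / 890485281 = 1131.46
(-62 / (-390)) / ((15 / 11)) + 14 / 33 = 17401 / 32175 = 0.54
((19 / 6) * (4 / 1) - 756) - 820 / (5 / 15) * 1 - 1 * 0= -9610 / 3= -3203.33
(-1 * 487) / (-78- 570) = 0.75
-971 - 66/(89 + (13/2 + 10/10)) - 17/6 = -1128491/1158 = -974.52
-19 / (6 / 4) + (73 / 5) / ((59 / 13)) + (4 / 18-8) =-45739 / 2655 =-17.23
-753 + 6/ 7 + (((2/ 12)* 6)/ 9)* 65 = -46930/ 63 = -744.92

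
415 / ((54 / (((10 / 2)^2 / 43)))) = 4.47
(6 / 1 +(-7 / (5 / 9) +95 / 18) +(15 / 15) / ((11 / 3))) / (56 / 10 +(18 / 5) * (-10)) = 1039 / 30096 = 0.03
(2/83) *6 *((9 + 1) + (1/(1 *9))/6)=1082/747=1.45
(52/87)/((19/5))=0.16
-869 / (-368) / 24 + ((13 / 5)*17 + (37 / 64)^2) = 63071249 / 1413120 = 44.63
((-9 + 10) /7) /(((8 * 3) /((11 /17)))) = 11 /2856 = 0.00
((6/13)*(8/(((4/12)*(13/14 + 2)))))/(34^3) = 252/2618629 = 0.00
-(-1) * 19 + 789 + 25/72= 58201/72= 808.35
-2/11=-0.18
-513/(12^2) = -57/16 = -3.56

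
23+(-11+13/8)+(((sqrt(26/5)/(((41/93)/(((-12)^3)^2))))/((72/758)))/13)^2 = 136752177632557513469/874120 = 156445542525691.57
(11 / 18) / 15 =11 / 270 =0.04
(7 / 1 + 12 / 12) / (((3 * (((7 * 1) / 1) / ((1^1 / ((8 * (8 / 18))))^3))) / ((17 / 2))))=4131 / 57344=0.07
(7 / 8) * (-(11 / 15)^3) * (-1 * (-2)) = -9317 / 13500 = -0.69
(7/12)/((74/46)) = 161/444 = 0.36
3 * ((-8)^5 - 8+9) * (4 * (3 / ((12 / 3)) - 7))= 2457525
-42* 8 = -336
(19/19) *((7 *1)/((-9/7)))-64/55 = -3271/495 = -6.61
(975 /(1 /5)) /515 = 975 /103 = 9.47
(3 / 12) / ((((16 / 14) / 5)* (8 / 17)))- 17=-3757 / 256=-14.68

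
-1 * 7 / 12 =-7 / 12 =-0.58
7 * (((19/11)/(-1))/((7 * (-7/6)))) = 1.48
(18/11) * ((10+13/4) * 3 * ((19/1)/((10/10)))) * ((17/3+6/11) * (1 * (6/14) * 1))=5573745/1694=3290.29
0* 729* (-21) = 0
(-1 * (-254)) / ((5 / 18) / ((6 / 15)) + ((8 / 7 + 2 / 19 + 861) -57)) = 1216152 / 3858853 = 0.32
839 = 839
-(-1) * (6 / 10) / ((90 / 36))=6 / 25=0.24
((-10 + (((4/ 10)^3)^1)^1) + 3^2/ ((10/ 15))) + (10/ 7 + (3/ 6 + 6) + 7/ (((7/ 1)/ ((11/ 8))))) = 90073/ 7000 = 12.87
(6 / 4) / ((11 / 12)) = 18 / 11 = 1.64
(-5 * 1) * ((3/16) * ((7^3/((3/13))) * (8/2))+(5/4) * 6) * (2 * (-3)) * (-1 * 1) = -33667.50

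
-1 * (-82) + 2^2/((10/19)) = 448/5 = 89.60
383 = 383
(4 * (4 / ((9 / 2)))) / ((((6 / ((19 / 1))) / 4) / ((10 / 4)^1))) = 3040 / 27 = 112.59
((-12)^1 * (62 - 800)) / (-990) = -492 / 55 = -8.95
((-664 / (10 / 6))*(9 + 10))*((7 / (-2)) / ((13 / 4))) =8151.88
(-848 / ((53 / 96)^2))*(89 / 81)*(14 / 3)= -20414464 / 1431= -14265.87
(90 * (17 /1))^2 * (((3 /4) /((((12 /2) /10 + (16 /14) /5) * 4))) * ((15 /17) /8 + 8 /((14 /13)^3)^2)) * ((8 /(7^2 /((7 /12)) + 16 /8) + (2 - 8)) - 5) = -362493487612125 /11976188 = -30267852.14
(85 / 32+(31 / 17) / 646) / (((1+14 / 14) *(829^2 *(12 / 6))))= 467231 / 483025962368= 0.00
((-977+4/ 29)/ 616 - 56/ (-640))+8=165923/ 25520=6.50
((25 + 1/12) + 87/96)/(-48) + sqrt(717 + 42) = -2495/4608 + sqrt(759) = 27.01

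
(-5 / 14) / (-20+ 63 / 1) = -5 / 602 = -0.01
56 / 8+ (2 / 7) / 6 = 148 / 21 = 7.05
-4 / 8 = -1 / 2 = -0.50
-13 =-13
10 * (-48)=-480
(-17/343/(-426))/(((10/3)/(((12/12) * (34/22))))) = 289/5357660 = 0.00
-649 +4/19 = -12327/19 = -648.79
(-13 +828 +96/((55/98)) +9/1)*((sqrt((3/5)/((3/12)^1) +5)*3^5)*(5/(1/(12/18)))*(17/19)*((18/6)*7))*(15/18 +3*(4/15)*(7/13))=260068933656*sqrt(185)/67925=52076848.46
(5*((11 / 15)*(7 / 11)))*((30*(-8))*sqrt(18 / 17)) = -1680*sqrt(34) / 17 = -576.24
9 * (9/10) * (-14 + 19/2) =-729/20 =-36.45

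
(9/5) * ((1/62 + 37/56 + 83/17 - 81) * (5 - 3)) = -20037681/73780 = -271.59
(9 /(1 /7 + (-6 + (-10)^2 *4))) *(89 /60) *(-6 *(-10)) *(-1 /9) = -7 /31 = -0.23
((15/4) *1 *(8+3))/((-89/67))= -11055/356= -31.05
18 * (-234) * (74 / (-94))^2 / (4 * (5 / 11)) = -15857127 / 11045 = -1435.68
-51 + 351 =300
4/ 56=1/ 14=0.07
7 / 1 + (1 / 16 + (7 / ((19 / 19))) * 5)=673 / 16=42.06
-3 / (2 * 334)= -3 / 668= -0.00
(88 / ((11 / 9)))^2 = 5184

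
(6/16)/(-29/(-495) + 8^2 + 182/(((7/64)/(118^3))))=0.00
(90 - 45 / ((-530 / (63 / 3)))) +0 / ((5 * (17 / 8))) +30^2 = 991.78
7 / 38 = 0.18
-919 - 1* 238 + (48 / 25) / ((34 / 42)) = -490717 / 425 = -1154.63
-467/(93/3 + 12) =-467/43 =-10.86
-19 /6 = -3.17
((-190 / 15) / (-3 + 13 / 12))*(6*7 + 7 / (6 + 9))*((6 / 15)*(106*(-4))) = -82106752 / 1725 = -47598.12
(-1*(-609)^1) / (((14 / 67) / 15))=87435 / 2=43717.50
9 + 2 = 11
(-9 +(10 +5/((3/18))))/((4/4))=31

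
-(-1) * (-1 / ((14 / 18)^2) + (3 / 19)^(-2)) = 16960 / 441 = 38.46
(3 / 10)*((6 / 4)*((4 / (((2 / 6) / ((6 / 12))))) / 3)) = 9 / 10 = 0.90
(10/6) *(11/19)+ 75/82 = 8785/4674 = 1.88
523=523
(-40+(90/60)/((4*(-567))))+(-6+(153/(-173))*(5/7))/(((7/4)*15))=-368525383/9155160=-40.25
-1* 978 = -978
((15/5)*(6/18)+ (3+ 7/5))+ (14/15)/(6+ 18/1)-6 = -101/180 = -0.56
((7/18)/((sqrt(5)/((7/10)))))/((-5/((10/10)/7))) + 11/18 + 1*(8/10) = 1.41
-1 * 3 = -3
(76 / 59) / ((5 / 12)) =912 / 295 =3.09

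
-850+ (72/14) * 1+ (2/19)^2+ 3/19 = -2134527/2527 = -844.69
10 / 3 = 3.33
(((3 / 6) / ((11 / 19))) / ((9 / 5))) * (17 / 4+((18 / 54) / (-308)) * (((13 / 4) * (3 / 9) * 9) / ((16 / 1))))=884165 / 433664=2.04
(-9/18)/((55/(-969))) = 969/110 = 8.81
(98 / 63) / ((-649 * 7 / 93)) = -62 / 1947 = -0.03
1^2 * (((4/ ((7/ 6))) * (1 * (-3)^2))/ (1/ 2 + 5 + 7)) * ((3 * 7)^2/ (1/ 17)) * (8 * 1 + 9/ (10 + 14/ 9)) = 52802442/ 325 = 162469.05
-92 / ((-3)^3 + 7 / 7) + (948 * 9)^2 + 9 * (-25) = 946332433 / 13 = 72794802.54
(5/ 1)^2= 25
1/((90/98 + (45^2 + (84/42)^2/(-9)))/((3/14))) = 189/1786468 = 0.00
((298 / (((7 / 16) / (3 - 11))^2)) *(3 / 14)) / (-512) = -14304 / 343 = -41.70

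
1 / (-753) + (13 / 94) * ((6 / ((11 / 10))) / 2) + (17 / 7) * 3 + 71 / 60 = 482065739 / 54502140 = 8.84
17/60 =0.28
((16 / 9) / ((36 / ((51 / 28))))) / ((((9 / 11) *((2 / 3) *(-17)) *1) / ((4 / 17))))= -22 / 9639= -0.00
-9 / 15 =-3 / 5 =-0.60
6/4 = 3/2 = 1.50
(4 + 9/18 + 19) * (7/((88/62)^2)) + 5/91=28790739/352352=81.71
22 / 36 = 11 / 18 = 0.61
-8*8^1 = -64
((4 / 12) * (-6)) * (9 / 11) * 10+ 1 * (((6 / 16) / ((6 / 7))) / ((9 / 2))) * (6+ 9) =-14.91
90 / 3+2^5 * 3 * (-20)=-1890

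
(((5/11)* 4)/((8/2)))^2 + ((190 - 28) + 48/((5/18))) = 202679/605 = 335.01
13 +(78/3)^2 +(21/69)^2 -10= 359240/529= 679.09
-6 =-6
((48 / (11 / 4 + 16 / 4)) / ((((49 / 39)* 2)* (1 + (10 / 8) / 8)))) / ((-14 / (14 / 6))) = -0.41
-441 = -441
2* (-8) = -16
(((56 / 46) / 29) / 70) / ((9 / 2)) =4 / 30015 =0.00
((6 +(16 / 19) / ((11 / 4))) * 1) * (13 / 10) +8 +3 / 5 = 17554 / 1045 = 16.80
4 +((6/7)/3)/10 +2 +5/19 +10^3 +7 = 673839/665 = 1013.29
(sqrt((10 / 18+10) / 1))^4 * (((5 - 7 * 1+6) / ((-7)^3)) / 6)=-18050 / 83349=-0.22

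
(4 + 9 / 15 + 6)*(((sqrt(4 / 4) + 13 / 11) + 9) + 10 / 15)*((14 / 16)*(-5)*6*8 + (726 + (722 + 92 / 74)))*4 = 1266921328 / 2035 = 622565.76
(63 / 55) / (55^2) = 63 / 166375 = 0.00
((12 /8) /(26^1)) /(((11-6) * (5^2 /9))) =27 /6500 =0.00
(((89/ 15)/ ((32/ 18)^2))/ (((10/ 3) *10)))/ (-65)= -7209/ 8320000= -0.00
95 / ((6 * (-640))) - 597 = -597.02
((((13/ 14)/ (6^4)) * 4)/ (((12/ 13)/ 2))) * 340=14365/ 6804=2.11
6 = 6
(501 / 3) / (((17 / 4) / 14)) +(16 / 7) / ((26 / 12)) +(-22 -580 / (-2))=1267260 / 1547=819.17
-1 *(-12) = 12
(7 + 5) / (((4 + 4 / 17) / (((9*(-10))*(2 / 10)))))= -51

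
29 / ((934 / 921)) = 26709 / 934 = 28.60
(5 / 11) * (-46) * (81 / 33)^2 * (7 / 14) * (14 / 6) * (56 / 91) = -1564920 / 17303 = -90.44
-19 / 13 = -1.46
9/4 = 2.25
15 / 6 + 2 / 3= 19 / 6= 3.17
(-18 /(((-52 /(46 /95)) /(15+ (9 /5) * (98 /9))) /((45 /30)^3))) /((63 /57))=322299 /18200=17.71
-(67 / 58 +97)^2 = -32410249 / 3364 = -9634.44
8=8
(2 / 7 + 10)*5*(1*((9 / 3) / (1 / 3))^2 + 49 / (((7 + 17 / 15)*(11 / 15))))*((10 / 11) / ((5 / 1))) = 43101720 / 51667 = 834.22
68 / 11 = 6.18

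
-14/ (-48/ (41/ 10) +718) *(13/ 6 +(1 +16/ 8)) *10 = -44485/ 43437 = -1.02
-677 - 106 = -783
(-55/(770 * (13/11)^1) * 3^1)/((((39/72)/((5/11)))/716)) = -128880/1183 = -108.94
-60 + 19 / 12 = -701 / 12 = -58.42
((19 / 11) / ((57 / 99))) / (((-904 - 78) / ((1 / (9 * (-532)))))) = 1 / 1567272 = 0.00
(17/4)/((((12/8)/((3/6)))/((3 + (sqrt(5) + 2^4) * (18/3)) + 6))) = 17 * sqrt(5)/2 + 595/4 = 167.76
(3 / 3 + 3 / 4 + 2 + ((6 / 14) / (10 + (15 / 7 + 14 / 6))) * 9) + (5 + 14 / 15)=9.95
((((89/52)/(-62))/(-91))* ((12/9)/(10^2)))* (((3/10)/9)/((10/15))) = 89/440076000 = 0.00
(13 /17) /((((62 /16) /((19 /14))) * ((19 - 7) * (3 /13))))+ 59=1962070 /33201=59.10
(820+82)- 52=850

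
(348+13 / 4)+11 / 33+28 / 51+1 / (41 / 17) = 982901 / 2788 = 352.55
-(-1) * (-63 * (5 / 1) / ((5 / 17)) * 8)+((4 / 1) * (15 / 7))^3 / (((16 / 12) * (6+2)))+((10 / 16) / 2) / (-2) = -93396083 / 10976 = -8509.12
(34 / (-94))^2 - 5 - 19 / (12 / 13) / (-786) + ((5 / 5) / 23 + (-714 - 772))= -714408452263 / 479211624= -1490.80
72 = 72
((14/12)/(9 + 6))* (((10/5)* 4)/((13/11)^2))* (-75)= -16940/507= -33.41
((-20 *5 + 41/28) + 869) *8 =43146/7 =6163.71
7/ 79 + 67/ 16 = 5405/ 1264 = 4.28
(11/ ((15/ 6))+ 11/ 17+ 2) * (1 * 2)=1198/ 85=14.09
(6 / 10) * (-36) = -108 / 5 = -21.60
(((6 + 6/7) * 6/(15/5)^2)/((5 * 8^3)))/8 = 1/4480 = 0.00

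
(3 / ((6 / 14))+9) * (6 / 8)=12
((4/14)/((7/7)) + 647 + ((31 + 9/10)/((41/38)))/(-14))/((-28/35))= -806.47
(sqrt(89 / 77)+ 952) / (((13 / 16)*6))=8*sqrt(6853) / 3003+ 7616 / 39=195.50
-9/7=-1.29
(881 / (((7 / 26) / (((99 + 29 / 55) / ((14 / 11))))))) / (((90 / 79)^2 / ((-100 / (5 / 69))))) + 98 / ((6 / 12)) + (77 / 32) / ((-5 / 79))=-41139381539731 / 151200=-272085856.74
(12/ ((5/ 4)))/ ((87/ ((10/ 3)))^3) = 3200/ 5926527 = 0.00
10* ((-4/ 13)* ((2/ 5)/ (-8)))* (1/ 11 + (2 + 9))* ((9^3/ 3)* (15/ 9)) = 98820/ 143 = 691.05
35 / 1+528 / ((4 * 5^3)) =4507 / 125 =36.06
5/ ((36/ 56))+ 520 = 4750/ 9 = 527.78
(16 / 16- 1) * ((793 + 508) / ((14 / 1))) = 0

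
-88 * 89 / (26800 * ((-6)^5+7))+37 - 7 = 780785479 / 26026150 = 30.00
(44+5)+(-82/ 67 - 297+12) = -15894/ 67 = -237.22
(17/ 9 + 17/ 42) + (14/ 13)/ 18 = 1285/ 546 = 2.35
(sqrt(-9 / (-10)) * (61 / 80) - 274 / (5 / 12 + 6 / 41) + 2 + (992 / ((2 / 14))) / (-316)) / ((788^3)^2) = -0.00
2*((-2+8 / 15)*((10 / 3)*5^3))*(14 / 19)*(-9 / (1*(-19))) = -426.59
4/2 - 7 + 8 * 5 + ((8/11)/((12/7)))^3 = 1260539/35937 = 35.08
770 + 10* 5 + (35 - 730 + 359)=484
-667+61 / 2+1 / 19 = -636.45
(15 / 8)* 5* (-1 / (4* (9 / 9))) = -2.34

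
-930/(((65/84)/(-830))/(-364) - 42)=363101760/16398143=22.14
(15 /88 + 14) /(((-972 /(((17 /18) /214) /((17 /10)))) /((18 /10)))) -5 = -91524767 /18304704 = -5.00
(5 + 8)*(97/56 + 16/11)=25519/616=41.43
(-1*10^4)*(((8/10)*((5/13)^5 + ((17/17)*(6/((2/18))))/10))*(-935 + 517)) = 6715110476800/371293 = 18085744.89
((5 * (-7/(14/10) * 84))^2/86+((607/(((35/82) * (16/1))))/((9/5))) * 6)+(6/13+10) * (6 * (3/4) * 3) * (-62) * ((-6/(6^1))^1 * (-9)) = -1278678823/46956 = -27231.43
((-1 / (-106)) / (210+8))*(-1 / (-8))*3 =0.00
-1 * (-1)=1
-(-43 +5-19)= 57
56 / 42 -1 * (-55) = 169 / 3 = 56.33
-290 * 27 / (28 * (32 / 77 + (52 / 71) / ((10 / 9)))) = -15288075 / 58756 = -260.20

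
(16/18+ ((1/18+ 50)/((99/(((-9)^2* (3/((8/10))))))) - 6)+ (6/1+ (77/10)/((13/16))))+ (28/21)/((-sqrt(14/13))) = 162.66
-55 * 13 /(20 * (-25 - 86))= 143 /444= 0.32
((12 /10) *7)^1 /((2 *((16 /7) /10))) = 147 /8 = 18.38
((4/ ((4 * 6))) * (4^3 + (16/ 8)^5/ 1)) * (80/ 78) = 640/ 39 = 16.41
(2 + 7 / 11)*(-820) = -23780 / 11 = -2161.82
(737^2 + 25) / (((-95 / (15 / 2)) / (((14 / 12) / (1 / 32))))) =-30418864 / 19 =-1600992.84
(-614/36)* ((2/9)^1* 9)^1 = -307/9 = -34.11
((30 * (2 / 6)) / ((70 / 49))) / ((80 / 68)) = 119 / 20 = 5.95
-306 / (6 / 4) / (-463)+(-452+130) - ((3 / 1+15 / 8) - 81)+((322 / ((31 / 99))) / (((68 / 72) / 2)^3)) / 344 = -5265030339397 / 24257603416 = -217.05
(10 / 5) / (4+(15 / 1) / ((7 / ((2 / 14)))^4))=11529602 / 23059219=0.50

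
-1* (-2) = 2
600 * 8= 4800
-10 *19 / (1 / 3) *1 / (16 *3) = -95 / 8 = -11.88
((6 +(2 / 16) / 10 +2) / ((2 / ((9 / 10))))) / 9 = 641 / 1600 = 0.40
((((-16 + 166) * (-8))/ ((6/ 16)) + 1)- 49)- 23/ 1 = -3271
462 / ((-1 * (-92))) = 5.02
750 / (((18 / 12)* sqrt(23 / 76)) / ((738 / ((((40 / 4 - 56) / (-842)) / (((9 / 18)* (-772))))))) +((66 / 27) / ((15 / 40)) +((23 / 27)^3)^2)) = 46001951823540826450528236000* sqrt(437) / 385817672449050780708230394619035073 +41932905114021995359313333712157248000 / 385817672449050780708230394619035073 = 108.69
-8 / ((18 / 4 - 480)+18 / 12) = 4 / 237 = 0.02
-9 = -9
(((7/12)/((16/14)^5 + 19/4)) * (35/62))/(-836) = -823543/14007235176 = -0.00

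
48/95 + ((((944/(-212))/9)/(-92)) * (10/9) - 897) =-8409248363/9380205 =-896.49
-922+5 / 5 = -921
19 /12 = 1.58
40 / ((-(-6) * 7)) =20 / 21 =0.95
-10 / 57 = -0.18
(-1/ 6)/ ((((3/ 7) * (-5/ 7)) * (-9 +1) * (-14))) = 7/ 1440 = 0.00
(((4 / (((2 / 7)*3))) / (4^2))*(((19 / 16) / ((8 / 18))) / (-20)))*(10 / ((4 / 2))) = -399 / 2048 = -0.19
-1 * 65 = -65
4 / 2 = 2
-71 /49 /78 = -71 /3822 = -0.02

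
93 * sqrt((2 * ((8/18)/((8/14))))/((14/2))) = 31 * sqrt(2) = 43.84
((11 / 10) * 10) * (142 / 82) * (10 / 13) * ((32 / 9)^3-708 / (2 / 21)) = -42069486580 / 388557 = -108271.08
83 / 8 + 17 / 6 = 13.21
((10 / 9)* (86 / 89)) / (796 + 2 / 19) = 8170 / 6057963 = 0.00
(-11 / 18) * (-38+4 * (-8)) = 385 / 9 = 42.78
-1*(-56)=56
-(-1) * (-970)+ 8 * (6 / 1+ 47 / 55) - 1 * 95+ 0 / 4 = -55559 / 55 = -1010.16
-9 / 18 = -1 / 2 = -0.50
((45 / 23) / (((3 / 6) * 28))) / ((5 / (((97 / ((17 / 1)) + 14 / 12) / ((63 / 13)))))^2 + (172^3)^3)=3737104605 / 3523178397530706965947751330056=0.00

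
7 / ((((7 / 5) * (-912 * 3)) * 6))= -5 / 16416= -0.00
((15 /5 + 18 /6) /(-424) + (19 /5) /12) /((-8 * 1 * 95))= -481 /1208400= -0.00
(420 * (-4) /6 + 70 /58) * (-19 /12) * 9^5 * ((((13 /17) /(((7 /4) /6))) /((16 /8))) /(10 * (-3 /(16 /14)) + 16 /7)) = -42880202820 /30073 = -1425870.48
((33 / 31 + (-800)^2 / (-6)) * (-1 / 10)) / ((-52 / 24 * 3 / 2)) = -19839802 / 6045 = -3282.02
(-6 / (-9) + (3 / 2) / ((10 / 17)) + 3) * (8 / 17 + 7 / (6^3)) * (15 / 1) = 688931 / 14688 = 46.90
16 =16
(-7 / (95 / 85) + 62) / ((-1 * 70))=-1059 / 1330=-0.80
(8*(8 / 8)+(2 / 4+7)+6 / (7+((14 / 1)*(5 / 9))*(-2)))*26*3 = 88881 / 77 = 1154.30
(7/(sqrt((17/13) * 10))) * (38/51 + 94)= 16912 * sqrt(2210)/4335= 183.40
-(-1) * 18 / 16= 1.12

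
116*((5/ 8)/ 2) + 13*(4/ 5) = 933/ 20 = 46.65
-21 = -21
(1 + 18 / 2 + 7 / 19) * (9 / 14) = 1773 / 266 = 6.67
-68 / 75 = -0.91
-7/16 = -0.44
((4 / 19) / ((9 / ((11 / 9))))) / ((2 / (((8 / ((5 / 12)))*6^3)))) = 5632 / 95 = 59.28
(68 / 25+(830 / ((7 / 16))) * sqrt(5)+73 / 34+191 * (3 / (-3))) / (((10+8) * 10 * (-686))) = 158213 / 104958000 - 332 * sqrt(5) / 21609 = -0.03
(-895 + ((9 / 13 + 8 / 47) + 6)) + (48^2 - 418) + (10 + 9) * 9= 714175 / 611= 1168.86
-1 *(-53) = 53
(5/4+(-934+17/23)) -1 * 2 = -85929/92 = -934.01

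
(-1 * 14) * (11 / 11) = -14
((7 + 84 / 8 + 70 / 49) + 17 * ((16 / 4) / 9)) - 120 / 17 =41609 / 2142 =19.43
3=3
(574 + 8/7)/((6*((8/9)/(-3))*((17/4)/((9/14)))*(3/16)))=-217404/833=-260.99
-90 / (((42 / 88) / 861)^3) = -528386981760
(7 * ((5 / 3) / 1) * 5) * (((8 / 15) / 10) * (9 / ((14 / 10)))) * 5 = 100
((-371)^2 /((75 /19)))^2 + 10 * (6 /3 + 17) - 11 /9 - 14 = 6839162185166 /5625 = 1215851055.14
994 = 994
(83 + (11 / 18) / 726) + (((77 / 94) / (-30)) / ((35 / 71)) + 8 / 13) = 83.56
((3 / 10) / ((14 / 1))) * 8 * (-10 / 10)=-6 / 35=-0.17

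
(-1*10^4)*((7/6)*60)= -700000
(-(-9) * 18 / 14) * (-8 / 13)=-648 / 91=-7.12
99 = 99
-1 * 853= -853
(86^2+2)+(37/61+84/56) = 902813/122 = 7400.11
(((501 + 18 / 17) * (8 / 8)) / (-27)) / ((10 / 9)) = -569 / 34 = -16.74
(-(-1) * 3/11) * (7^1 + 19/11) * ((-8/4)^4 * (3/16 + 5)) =23904/121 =197.55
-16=-16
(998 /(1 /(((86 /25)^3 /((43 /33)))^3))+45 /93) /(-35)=-3598444063399277234103 /4138946533203125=-869410.62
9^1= 9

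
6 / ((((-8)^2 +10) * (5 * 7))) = 3 / 1295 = 0.00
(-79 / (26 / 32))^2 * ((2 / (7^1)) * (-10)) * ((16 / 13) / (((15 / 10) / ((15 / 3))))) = -5112627200 / 46137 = -110814.04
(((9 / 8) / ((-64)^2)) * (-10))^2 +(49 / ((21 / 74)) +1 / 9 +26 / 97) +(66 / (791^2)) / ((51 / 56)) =61619673239629452167 / 356088518402899968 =173.05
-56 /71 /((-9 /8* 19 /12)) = 1792 /4047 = 0.44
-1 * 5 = -5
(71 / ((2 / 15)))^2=1134225 / 4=283556.25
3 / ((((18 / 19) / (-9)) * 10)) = -2.85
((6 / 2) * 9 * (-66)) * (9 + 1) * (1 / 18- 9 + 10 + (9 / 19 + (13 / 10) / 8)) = -2291157 / 76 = -30146.80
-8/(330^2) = -2/27225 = -0.00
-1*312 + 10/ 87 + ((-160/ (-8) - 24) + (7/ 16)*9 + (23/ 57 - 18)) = -8715781/ 26448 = -329.54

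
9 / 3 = 3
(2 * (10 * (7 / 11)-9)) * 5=-290 / 11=-26.36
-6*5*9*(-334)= 90180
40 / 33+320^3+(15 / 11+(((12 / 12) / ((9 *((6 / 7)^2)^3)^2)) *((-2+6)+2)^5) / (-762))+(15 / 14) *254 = 43595637567699730963 / 1330422153984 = 32768273.92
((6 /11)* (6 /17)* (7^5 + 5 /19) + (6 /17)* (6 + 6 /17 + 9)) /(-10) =-19576215 /60401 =-324.10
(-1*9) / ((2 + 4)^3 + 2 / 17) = -153 / 3674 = -0.04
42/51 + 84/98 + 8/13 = 3552/1547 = 2.30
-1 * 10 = -10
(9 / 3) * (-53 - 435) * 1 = -1464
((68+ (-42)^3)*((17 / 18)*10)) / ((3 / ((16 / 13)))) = -100667200 / 351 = -286801.14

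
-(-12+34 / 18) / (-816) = -91 / 7344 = -0.01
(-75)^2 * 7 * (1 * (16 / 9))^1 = 70000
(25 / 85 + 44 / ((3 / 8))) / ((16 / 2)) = 5999 / 408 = 14.70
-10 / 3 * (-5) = 50 / 3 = 16.67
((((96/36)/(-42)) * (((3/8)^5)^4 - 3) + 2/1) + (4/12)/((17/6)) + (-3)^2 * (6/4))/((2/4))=1626628127792426782325/51449122143080546304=31.62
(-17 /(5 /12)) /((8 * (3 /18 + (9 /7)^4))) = -1.76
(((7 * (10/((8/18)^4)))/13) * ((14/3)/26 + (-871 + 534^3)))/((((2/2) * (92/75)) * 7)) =2435207370595875/995072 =2447267504.86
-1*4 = -4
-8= -8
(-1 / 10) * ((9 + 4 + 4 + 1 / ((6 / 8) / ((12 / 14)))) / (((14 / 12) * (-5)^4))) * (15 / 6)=-381 / 61250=-0.01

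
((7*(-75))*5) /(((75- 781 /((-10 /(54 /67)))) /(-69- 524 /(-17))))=190238125 /261868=726.47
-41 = -41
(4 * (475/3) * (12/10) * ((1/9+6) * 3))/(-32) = -5225/12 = -435.42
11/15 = 0.73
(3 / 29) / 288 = 1 / 2784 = 0.00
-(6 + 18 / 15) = -36 / 5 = -7.20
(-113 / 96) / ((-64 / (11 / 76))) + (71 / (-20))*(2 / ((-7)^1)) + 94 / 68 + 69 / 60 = 986108161 / 277831680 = 3.55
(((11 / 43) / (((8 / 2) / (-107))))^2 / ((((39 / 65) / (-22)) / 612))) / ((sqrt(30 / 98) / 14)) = -12693769627*sqrt(15) / 1849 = -26588836.33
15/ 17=0.88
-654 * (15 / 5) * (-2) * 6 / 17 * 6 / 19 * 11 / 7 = 1553904 / 2261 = 687.26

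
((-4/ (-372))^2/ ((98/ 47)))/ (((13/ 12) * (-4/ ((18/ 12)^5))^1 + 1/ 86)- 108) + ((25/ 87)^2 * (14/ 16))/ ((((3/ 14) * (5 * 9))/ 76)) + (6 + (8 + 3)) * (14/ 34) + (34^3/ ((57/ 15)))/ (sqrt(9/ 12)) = 495767497231189013/ 65495825160192693 + 393040 * sqrt(3)/ 57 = 11950.82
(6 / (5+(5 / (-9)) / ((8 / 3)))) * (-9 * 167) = -216432 / 115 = -1882.02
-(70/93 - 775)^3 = 373325765400125/804357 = 464129441.78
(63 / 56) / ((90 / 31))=0.39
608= 608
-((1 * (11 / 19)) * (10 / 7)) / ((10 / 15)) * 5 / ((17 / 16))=-13200 / 2261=-5.84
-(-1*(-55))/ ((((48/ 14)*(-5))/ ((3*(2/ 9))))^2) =-0.08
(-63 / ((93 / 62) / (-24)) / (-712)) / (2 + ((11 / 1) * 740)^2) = -7 / 327616921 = -0.00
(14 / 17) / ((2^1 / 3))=21 / 17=1.24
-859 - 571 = -1430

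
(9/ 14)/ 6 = 3/ 28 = 0.11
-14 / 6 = -7 / 3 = -2.33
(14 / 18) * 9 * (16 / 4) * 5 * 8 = 1120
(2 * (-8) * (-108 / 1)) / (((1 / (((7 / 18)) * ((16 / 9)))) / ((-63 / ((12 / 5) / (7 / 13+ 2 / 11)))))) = -3230080 / 143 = -22587.97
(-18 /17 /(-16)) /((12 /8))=3 /68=0.04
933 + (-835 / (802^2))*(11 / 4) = 2400428143 / 2572816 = 933.00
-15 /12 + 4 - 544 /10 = -1033 /20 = -51.65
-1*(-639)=639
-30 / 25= -6 / 5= -1.20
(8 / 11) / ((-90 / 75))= -20 / 33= -0.61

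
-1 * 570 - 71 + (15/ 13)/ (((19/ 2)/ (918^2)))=25123393/ 247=101714.14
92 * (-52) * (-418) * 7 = 13997984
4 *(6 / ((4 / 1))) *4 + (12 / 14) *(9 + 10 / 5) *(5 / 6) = 223 / 7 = 31.86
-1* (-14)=14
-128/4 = -32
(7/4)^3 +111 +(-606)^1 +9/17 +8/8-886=-1495033/1088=-1374.11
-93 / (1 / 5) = -465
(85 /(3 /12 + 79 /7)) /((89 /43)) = 6020 /1691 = 3.56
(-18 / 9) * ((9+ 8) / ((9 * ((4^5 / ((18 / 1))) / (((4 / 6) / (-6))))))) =17 / 2304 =0.01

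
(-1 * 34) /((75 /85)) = -38.53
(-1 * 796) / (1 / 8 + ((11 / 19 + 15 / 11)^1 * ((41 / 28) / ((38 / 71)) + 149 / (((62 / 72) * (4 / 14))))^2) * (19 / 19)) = -12928197014656 / 11676428821979833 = -0.00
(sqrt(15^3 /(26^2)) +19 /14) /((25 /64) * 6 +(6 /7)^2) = 2128 /4827 +3920 * sqrt(15) /20917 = 1.17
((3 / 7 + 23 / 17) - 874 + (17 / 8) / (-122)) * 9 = -911744703 / 116144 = -7850.12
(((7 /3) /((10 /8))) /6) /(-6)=-7 /135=-0.05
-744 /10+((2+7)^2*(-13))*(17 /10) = -3729 /2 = -1864.50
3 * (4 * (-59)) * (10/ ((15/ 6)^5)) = -45312/ 625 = -72.50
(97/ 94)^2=9409/ 8836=1.06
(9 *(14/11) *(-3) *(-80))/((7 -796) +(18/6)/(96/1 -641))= -686700/197087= -3.48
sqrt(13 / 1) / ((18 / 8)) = 4*sqrt(13) / 9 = 1.60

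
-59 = -59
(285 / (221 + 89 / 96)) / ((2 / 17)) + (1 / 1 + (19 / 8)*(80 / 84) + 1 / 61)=154951883 / 10916682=14.19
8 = 8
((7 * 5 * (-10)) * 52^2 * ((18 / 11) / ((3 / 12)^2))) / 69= -359108.30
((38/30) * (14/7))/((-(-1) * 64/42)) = 133/80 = 1.66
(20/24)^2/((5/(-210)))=-175/6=-29.17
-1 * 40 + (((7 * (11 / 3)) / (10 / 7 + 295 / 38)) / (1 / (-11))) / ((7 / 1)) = -44.39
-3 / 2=-1.50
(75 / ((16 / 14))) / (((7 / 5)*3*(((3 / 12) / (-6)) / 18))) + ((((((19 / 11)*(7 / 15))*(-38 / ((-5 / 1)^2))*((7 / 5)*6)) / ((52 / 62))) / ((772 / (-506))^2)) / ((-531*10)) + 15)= -6735.00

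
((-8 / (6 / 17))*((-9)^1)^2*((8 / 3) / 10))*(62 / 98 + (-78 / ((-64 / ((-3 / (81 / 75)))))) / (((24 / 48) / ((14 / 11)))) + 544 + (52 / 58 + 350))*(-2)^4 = -542998441056 / 78155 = -6947712.12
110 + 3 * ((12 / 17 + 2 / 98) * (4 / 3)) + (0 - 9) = 86553 / 833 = 103.91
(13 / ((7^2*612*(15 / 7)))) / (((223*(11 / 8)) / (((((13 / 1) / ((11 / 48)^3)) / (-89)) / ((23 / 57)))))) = -78913536 / 3976586300995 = -0.00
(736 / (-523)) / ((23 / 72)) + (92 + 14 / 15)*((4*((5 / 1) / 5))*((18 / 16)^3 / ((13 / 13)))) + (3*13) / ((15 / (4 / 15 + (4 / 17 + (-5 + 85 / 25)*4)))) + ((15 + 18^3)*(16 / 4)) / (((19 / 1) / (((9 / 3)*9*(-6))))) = -161283081203851 / 810859200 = -198903.93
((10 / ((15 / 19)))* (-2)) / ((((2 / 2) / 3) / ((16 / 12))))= -304 / 3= -101.33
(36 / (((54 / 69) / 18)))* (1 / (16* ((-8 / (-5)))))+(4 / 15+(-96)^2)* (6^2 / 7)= 53121921 / 1120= 47430.29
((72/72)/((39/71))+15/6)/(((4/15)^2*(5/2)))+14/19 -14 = 43629/3952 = 11.04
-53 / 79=-0.67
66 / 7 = 9.43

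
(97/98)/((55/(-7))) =-97/770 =-0.13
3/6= 1/2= 0.50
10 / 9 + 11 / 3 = 43 / 9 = 4.78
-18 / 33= -6 / 11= -0.55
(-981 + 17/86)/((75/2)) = -84349/3225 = -26.15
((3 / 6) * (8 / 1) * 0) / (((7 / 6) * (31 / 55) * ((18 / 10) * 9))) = 0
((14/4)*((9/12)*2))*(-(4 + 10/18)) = -287/12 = -23.92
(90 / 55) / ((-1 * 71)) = -0.02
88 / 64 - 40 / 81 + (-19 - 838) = -856.12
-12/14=-6/7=-0.86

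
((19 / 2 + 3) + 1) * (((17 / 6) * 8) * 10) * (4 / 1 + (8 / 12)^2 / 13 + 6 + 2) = 478720 / 13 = 36824.62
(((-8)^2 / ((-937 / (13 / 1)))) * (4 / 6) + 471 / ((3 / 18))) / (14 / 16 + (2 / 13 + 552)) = 825991088 / 161674665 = 5.11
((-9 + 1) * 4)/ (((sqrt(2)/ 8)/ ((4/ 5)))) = -512 * sqrt(2)/ 5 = -144.82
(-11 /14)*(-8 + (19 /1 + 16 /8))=-143 /14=-10.21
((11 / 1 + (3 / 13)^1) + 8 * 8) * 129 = 126162 / 13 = 9704.77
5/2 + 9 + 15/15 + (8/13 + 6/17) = 5953/442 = 13.47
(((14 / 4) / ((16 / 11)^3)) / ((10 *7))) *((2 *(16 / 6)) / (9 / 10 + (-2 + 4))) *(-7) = -9317 / 44544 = -0.21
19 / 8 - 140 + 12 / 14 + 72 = -3627 / 56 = -64.77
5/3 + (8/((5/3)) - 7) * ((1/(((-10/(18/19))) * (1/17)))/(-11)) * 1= 1916/1425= 1.34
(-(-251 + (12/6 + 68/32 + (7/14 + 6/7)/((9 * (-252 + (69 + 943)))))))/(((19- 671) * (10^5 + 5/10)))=-1244249/328609643040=-0.00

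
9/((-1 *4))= -9/4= -2.25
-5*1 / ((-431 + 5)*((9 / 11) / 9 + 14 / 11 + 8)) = 55 / 43878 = 0.00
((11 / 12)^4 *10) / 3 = 73205 / 31104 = 2.35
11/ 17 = 0.65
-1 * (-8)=8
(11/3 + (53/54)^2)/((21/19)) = 256519/61236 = 4.19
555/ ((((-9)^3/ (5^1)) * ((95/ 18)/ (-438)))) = 54020/ 171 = 315.91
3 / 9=1 / 3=0.33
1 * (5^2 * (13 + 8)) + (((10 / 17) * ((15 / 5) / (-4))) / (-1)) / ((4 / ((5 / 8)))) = 571275 / 1088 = 525.07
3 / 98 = 0.03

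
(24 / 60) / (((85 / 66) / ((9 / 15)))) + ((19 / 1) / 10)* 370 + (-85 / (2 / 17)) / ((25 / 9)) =1883117 / 4250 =443.09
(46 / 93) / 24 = 23 / 1116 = 0.02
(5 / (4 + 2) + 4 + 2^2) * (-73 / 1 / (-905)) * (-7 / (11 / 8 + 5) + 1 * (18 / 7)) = 1017547 / 969255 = 1.05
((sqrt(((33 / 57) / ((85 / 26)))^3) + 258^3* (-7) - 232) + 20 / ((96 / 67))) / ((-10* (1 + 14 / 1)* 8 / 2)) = 2885155249 / 14400 - 143* sqrt(461890) / 782467500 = 200358.00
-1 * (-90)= 90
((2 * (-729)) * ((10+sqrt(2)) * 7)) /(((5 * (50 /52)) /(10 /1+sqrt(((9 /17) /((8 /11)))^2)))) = -96788601 /425-96788601 * sqrt(2) /4250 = -259944.89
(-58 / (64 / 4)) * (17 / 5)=-493 / 40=-12.32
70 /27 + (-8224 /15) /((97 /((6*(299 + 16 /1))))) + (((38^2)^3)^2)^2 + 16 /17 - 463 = 3659238685123770083802267605576739931970897 /44523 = 82187603825523214603738910000000000000.00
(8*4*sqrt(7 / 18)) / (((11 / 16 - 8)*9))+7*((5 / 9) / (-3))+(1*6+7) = 316 / 27 - 256*sqrt(14) / 3159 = 11.40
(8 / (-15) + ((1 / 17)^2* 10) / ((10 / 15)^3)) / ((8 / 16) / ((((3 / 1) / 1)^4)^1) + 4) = -195021 / 1875610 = -0.10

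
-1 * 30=-30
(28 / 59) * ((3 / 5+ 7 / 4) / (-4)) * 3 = -987 / 1180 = -0.84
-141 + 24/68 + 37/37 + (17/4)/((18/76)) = -37241/306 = -121.70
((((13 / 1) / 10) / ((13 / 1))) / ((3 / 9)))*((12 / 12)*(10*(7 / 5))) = 21 / 5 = 4.20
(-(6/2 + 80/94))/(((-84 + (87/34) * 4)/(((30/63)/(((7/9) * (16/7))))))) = 15385/1100176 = 0.01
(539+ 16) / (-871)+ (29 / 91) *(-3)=-1.59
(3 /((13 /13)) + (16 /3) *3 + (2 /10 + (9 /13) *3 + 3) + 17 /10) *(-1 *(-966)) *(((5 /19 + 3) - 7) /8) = -115807461 /9880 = -11721.40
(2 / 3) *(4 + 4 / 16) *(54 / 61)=153 / 61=2.51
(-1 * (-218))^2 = 47524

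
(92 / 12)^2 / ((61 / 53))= 51.07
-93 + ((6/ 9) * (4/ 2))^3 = -2447/ 27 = -90.63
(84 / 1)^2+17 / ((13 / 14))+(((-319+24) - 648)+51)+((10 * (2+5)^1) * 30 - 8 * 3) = 107358 / 13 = 8258.31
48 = 48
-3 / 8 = -0.38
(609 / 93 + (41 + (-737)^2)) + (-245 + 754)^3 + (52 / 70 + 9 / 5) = 132415448.09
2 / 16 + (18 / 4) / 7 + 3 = 211 / 56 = 3.77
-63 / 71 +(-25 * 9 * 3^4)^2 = 23582694312 / 71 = 332150624.11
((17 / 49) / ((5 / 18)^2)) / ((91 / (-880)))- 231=-6119553 / 22295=-274.48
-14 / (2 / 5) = -35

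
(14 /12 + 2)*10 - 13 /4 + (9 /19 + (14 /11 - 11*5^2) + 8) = -593987 /2508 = -236.84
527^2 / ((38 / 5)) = 1388645 / 38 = 36543.29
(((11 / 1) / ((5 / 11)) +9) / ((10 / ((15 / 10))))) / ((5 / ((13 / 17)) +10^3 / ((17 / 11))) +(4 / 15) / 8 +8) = 165087 / 21933055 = 0.01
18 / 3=6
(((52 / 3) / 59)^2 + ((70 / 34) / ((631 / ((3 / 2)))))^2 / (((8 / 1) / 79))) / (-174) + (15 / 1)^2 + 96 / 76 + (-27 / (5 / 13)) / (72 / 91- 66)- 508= -529302533133428205925373 / 1885915445902749599040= -280.66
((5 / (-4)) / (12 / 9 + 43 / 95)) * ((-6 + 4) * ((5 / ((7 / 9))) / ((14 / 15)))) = 961875 / 99764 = 9.64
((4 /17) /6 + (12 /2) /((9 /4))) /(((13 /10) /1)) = 460 /221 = 2.08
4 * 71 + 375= 659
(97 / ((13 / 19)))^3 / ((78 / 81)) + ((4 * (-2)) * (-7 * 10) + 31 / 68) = 5747790618497 / 1942148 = 2959501.86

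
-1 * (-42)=42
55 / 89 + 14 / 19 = 2291 / 1691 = 1.35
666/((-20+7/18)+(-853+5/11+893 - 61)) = -131868/7951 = -16.59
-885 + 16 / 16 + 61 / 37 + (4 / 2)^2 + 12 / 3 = -32351 / 37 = -874.35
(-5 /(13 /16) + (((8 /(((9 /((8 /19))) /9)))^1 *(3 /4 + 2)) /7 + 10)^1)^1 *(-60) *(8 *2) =-8580480 /1729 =-4962.68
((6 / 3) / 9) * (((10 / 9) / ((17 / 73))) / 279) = 1460 / 384183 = 0.00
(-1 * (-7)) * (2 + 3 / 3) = 21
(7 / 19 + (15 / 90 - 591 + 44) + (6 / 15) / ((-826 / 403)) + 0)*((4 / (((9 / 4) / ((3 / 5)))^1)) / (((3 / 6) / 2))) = -4118055904 / 1765575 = -2332.42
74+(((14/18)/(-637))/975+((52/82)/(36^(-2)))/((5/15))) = 83144020009/32739525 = 2539.56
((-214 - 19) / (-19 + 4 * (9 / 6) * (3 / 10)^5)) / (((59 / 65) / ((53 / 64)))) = 2508390625 / 224027956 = 11.20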